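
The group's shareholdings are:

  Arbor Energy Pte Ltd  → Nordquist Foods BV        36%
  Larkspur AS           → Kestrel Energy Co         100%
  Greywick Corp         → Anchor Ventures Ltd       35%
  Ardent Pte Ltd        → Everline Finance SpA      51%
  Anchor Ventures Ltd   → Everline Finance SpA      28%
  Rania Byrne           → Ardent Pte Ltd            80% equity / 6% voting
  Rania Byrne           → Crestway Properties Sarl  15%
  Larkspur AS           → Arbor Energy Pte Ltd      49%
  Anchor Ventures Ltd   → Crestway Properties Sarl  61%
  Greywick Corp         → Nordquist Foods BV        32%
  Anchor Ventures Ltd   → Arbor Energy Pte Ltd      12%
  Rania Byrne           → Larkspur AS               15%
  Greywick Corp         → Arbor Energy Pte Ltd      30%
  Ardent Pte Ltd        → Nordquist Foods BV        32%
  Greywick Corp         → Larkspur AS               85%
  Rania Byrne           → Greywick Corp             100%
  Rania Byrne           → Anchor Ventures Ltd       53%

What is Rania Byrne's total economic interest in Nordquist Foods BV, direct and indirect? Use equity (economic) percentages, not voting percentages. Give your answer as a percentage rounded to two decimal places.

89.84%

Rania reaches Nordquist along 7 paths.
Via Ardent: 80% × 32% = 25.6%.
Via Greywick → Arbor: 100% × 30% × 36% = 10.8%.
Via Greywick → Larkspur → Arbor: 100% × 85% × 49% × 36% = 14.994%.
Via Larkspur → Arbor: 15% × 49% × 36% = 2.646%.
Via Greywick → Anchor → Arbor: 100% × 35% × 12% × 36% = 1.512%.
Via Anchor → Arbor: 53% × 12% × 36% = 2.2896%.
Via Greywick: 100% × 32% = 32%.
Total: 25.6% + 10.8% + 14.994% + 2.646% + 1.512% + 2.2896% + 32% = 89.8416%.
Rounded: 89.84%.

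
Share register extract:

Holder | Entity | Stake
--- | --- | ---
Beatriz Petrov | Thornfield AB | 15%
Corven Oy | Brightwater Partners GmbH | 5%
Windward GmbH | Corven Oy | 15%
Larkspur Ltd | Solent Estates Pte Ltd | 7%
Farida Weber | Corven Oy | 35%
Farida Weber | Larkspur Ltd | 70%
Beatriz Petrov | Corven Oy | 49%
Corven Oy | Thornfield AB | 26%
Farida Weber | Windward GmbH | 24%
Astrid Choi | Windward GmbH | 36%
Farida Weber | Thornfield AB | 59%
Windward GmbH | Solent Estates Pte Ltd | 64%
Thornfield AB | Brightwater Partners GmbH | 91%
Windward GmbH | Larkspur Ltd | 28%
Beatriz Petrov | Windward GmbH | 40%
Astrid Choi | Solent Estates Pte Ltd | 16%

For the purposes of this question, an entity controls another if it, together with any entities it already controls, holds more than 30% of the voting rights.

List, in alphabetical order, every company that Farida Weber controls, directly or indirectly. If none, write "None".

Brightwater Partners GmbH, Corven Oy, Larkspur Ltd, Thornfield AB

Farida holds 70% of Larkspur, so Farida controls Larkspur.
Farida holds 35% of Corven, so Farida controls Corven.
Farida and Corven together hold 59% + 26% = 85% of Thornfield, so Farida controls Thornfield.
Thornfield and Corven together hold 91% + 5% = 96% of Brightwater, so Farida controls Brightwater.
No other company's threshold is met.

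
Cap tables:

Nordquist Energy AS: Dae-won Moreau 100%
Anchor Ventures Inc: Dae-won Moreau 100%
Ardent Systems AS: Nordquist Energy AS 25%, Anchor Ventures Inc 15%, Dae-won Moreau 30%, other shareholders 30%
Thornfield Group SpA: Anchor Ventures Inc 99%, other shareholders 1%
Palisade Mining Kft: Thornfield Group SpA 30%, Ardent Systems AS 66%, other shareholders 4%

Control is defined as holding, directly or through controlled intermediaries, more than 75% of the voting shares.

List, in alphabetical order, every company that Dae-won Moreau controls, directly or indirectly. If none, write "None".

Anchor Ventures Inc, Nordquist Energy AS, Thornfield Group SpA

Dae-won holds 100% of Nordquist, so Dae-won controls Nordquist.
Dae-won holds 100% of Anchor, so Dae-won controls Anchor.
Anchor holds 99% of Thornfield, so Dae-won controls Thornfield.
No other company's threshold is met.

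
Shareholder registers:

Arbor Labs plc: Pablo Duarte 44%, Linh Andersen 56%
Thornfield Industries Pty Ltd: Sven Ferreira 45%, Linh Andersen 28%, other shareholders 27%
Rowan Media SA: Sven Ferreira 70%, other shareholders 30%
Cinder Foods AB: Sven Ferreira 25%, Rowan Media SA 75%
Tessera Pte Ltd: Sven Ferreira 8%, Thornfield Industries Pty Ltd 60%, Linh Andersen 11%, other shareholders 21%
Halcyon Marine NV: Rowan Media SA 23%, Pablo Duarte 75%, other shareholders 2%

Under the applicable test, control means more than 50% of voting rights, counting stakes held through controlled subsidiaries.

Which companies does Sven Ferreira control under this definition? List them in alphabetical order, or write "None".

Sven holds 70% of Rowan, so Sven controls Rowan.
Sven and Rowan together hold 25% + 75% = 100% of Cinder, so Sven controls Cinder.
No other company's threshold is met.

Cinder Foods AB, Rowan Media SA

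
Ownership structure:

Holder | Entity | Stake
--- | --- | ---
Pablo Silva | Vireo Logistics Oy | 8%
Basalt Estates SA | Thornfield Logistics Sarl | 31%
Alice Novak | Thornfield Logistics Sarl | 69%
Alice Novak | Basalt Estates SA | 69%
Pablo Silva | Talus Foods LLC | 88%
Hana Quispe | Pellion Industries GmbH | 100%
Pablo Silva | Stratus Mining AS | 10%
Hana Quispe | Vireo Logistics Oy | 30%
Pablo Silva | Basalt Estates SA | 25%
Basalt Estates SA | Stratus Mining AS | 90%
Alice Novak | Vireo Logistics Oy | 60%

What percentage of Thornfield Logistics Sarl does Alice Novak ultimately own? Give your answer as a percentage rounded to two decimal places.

Alice reaches Thornfield along 2 paths.
Via Basalt: 69% × 31% = 21.39%.
Direct stake: 69% = 69%.
Total: 21.39% + 69% = 90.39%.

90.39%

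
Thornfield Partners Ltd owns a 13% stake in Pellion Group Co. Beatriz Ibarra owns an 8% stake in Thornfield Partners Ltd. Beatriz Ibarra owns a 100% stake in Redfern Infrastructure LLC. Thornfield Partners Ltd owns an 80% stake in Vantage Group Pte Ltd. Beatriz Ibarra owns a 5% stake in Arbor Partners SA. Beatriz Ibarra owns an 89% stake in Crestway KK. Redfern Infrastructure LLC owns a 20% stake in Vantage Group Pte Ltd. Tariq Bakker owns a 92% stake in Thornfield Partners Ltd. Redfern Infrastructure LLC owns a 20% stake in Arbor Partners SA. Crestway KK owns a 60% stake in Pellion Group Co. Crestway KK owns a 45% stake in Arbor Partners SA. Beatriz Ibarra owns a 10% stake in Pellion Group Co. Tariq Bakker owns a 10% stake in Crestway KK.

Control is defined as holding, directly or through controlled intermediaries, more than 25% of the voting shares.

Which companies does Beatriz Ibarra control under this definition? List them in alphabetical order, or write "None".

Arbor Partners SA, Crestway KK, Pellion Group Co, Redfern Infrastructure LLC

Beatriz holds 89% of Crestway, so Beatriz controls Crestway.
Beatriz holds 100% of Redfern, so Beatriz controls Redfern.
Beatriz and Crestway together hold 10% + 60% = 70% of Pellion, so Beatriz controls Pellion.
Crestway and Beatriz and Redfern together hold 45% + 5% + 20% = 70% of Arbor, so Beatriz controls Arbor.
No other company's threshold is met.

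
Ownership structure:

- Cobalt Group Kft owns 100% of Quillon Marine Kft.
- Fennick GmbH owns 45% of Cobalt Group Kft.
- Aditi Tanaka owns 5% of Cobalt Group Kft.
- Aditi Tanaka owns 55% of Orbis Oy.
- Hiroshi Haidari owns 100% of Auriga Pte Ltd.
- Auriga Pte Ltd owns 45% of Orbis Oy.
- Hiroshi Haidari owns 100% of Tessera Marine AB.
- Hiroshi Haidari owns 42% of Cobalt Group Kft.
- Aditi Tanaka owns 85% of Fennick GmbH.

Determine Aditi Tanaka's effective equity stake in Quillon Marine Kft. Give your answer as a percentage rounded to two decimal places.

Aditi reaches Quillon along 2 paths.
Via Fennick → Cobalt: 85% × 45% × 100% = 38.25%.
Via Cobalt: 5% × 100% = 5%.
Total: 38.25% + 5% = 43.25%.

43.25%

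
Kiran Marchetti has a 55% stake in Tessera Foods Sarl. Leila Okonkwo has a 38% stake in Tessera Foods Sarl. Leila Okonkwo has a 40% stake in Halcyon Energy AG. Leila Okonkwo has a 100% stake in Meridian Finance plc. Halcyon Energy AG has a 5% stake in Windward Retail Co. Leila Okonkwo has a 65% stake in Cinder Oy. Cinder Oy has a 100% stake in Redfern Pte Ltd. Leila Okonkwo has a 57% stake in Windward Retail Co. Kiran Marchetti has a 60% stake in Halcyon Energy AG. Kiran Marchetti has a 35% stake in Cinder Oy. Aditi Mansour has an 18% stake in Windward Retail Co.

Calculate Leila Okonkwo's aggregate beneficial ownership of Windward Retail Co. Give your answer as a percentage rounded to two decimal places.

Leila reaches Windward along 2 paths.
Direct stake: 57% = 57%.
Via Halcyon: 40% × 5% = 2%.
Total: 57% + 2% = 59%.
Rounded: 59.00%.

59.00%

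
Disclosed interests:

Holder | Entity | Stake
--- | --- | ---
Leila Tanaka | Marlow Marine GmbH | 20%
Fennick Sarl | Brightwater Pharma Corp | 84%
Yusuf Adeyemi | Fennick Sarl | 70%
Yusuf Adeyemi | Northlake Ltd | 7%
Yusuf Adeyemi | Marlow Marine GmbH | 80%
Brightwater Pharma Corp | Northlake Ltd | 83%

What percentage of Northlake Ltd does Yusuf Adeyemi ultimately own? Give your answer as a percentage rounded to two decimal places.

55.80%

Yusuf reaches Northlake along 2 paths.
Via Fennick → Brightwater: 70% × 84% × 83% = 48.804%.
Direct stake: 7% = 7%.
Total: 48.804% + 7% = 55.804%.
Rounded: 55.80%.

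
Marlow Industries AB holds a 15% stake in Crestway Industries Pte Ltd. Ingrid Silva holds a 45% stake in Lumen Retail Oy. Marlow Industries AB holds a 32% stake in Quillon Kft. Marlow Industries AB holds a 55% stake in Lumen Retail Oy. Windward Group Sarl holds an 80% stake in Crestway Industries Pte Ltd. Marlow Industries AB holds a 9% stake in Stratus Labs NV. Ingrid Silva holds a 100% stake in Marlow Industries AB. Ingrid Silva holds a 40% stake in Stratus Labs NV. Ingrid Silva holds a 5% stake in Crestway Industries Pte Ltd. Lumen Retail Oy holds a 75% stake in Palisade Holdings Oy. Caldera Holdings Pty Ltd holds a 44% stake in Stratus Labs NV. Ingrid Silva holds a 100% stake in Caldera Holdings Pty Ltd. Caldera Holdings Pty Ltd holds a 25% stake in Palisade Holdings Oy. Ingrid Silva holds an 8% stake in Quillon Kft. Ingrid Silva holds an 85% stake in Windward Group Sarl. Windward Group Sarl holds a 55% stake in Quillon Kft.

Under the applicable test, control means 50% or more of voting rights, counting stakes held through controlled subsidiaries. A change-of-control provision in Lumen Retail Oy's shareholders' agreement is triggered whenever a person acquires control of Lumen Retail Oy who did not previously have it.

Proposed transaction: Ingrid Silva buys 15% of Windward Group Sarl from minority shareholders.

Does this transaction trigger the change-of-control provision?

The purchase changes only Ingrid's holdings, so Ingrid is the only person who could newly come to control Lumen.
Ingrid holds 100% of Marlow, so Ingrid controls Marlow.
Ingrid and Marlow together hold 45% + 55% = 100% of Lumen, so Ingrid controls Lumen.
So Ingrid already controls Lumen before the transaction.
After the purchase, Ingrid's direct stake in Windward rises to 85% + 15% = 100%.
Ingrid controlled Lumen already, so this is not a new person acquiring control; every other person's position is unchanged or reduced.
No new person acquires control, so the clause is not triggered.

No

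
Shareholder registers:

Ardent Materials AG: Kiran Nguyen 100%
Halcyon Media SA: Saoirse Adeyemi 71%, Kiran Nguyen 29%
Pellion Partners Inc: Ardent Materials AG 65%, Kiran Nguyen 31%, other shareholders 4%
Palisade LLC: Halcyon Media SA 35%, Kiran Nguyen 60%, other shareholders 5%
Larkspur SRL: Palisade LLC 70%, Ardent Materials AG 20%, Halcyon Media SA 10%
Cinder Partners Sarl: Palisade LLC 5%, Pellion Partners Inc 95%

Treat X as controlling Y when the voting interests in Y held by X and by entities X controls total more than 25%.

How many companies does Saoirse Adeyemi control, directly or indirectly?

Saoirse holds 71% of Halcyon, so Saoirse controls Halcyon.
Halcyon holds 35% of Palisade, so Saoirse controls Palisade.
Palisade and Halcyon together hold 70% + 10% = 80% of Larkspur, so Saoirse controls Larkspur.
No other company's threshold is met.
Saoirse controls 3 companies.

3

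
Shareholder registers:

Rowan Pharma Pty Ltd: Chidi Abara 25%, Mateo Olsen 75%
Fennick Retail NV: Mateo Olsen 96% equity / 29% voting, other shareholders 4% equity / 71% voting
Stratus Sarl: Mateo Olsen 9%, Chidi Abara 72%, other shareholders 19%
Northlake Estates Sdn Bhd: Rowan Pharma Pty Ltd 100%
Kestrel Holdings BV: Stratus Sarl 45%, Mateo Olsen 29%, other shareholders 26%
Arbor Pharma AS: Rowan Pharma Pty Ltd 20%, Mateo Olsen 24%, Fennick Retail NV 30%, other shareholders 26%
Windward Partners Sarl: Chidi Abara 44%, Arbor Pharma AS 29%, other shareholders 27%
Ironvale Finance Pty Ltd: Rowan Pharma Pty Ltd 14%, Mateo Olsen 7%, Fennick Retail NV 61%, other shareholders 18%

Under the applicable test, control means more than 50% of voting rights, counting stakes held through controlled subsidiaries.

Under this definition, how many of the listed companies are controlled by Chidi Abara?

Chidi holds 72% of Stratus, so Chidi controls Stratus.
No other company's threshold is met.
Chidi controls 1 company.

1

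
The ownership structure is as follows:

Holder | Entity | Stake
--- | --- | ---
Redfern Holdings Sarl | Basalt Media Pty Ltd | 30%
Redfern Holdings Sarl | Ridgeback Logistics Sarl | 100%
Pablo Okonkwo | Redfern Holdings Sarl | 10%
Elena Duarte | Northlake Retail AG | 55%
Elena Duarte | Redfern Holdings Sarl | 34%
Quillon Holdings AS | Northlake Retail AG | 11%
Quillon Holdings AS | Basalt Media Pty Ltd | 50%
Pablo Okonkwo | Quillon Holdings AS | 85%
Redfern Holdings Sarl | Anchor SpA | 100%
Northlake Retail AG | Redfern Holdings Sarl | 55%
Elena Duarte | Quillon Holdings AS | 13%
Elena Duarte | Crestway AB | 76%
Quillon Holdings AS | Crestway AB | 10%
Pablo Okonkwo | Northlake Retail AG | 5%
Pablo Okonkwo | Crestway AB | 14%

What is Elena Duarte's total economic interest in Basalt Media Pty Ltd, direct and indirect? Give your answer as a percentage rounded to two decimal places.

26.01%

Elena reaches Basalt along 4 paths.
Via Redfern: 34% × 30% = 10.2%.
Via Northlake → Redfern: 55% × 55% × 30% = 9.075%.
Via Quillon → Northlake → Redfern: 13% × 11% × 55% × 30% = 0.23595%.
Via Quillon: 13% × 50% = 6.5%.
Total: 10.2% + 9.075% + 0.23595% + 6.5% = 26.01095%.
Rounded: 26.01%.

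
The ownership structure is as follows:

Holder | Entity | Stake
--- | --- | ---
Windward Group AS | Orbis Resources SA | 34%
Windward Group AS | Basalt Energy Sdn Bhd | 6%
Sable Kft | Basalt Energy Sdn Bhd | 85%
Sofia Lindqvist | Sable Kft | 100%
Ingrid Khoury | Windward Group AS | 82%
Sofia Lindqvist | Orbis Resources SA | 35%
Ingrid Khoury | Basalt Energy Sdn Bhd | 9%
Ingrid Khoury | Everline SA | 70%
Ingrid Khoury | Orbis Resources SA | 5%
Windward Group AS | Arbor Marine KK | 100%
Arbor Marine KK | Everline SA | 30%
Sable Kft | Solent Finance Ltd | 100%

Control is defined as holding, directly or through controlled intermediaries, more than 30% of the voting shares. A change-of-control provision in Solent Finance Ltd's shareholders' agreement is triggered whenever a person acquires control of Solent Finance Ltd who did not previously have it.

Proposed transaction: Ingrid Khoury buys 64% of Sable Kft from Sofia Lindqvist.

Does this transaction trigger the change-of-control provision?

Yes

The purchase adds only to Ingrid's holdings (Sofia's stake shrinks), so Ingrid is the only person who could newly come to control Solent.
Ingrid holds 82% of Windward, so Ingrid controls Windward.
Windward holds 100% of Arbor, so Ingrid controls Arbor.
Windward and Ingrid together hold 34% + 5% = 39% of Orbis, so Ingrid controls Orbis.
Ingrid and Arbor together hold 70% + 30% = 100% of Everline, so Ingrid controls Everline.
Neither Ingrid nor any entity Ingrid controls holds any voting interest in Solent.
So before the transaction, Ingrid does not control Solent.
After the purchase, Ingrid holds 64% of Sable directly, and Sofia's stake falls to 36%.
Ingrid holds 64% of Sable, so Ingrid controls Sable.
Sable holds 100% of Solent, so Ingrid controls Solent.
Ingrid did not control Solent before and does after, so the clause is triggered.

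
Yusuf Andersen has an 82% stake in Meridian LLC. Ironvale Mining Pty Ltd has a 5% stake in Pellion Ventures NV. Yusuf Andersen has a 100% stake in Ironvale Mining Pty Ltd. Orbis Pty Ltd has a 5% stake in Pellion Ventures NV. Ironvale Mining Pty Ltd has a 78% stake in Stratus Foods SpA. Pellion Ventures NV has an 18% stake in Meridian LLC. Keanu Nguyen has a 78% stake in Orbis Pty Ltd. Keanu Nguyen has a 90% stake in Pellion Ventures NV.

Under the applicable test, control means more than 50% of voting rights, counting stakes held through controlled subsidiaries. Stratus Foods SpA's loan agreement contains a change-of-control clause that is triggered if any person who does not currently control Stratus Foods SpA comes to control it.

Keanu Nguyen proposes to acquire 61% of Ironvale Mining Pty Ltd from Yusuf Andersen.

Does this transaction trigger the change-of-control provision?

Yes

The purchase adds only to Keanu's holdings (Yusuf's stake shrinks), so Keanu is the only person who could newly come to control Stratus.
Keanu holds 78% of Orbis, so Keanu controls Orbis.
Keanu and Orbis together hold 90% + 5% = 95% of Pellion, so Keanu controls Pellion.
Neither Keanu nor any entity Keanu controls holds any voting interest in Stratus.
So before the transaction, Keanu does not control Stratus.
After the purchase, Keanu holds 61% of Ironvale directly, and Yusuf's stake falls to 39%.
Keanu holds 61% of Ironvale, so Keanu controls Ironvale.
Ironvale holds 78% of Stratus, so Keanu controls Stratus.
Keanu did not control Stratus before and does after, so the clause is triggered.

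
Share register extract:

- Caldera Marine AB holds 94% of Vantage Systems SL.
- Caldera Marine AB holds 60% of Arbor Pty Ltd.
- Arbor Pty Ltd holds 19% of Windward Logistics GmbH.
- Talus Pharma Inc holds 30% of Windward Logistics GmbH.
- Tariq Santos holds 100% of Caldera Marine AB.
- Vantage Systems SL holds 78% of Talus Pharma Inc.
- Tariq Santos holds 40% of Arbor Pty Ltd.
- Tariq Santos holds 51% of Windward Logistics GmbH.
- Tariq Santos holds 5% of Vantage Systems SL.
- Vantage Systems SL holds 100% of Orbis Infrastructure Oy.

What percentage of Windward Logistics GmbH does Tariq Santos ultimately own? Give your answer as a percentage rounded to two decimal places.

Tariq reaches Windward along 5 paths.
Via Caldera → Arbor: 100% × 60% × 19% = 11.4%.
Via Arbor: 40% × 19% = 7.6%.
Direct stake: 51% = 51%.
Via Caldera → Vantage → Talus: 100% × 94% × 78% × 30% = 21.996%.
Via Vantage → Talus: 5% × 78% × 30% = 1.17%.
Total: 11.4% + 7.6% + 51% + 21.996% + 1.17% = 93.166%.
Rounded: 93.17%.

93.17%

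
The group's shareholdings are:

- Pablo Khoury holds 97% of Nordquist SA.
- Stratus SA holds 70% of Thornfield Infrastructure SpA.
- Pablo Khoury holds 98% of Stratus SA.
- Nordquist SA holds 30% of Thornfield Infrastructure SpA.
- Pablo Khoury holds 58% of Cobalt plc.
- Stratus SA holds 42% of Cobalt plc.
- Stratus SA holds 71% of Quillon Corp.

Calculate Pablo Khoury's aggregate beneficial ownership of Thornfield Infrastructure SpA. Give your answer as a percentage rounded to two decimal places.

Pablo reaches Thornfield along 2 paths.
Via Nordquist: 97% × 30% = 29.1%.
Via Stratus: 98% × 70% = 68.6%.
Total: 29.1% + 68.6% = 97.7%.
Rounded: 97.70%.

97.70%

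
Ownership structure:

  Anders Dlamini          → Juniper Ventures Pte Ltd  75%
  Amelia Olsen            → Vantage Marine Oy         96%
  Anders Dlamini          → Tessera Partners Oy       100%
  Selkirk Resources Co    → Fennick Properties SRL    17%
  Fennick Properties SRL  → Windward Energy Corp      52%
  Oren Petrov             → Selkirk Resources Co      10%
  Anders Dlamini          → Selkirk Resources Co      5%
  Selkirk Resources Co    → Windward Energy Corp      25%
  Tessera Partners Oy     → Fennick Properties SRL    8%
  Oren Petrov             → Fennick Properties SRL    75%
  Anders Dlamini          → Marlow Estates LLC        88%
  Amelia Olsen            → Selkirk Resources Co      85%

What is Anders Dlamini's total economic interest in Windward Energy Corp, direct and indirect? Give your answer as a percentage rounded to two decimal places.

5.85%

Anders reaches Windward along 3 paths.
Via Selkirk → Fennick: 5% × 17% × 52% = 0.442%.
Via Tessera → Fennick: 100% × 8% × 52% = 4.16%.
Via Selkirk: 5% × 25% = 1.25%.
Total: 0.442% + 4.16% + 1.25% = 5.852%.
Rounded: 5.85%.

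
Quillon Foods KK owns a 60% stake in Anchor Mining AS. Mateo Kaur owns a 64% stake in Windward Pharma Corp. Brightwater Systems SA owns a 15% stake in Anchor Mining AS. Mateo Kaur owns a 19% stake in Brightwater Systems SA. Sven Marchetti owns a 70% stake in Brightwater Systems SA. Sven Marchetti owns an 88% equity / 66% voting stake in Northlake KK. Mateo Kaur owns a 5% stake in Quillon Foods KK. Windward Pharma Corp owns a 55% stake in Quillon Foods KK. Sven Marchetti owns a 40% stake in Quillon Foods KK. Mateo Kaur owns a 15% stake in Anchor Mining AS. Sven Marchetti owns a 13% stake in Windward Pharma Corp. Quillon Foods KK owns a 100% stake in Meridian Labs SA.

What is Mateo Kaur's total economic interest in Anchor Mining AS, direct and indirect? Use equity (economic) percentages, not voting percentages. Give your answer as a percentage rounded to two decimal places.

41.97%

Mateo reaches Anchor along 4 paths.
Via Windward → Quillon: 64% × 55% × 60% = 21.12%.
Via Quillon: 5% × 60% = 3%.
Via Brightwater: 19% × 15% = 2.85%.
Direct stake: 15% = 15%.
Total: 21.12% + 3% + 2.85% + 15% = 41.97%.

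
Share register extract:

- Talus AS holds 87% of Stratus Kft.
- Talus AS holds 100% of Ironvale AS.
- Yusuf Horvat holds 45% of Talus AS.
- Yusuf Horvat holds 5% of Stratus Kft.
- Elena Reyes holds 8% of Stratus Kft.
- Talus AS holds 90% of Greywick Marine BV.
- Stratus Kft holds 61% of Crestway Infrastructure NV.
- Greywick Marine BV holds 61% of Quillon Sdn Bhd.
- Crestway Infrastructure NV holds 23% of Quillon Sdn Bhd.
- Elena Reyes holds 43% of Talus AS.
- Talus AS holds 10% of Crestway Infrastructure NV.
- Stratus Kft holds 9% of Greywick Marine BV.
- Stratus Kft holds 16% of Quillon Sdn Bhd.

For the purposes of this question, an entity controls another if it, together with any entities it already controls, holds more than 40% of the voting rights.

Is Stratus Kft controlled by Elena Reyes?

Elena holds 43% of Talus, so Elena controls Talus.
Talus and Elena together hold 87% + 8% = 95% of Stratus, so Elena controls Stratus.

Yes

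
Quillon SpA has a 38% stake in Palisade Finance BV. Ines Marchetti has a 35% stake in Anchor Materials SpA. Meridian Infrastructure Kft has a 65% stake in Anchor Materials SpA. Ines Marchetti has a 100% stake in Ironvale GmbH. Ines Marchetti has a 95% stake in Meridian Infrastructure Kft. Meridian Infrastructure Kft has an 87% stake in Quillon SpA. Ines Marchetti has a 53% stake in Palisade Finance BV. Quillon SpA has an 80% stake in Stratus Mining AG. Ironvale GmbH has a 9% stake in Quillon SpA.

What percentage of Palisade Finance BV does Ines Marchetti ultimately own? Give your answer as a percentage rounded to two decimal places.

Ines reaches Palisade along 3 paths.
Via Meridian → Quillon: 95% × 87% × 38% = 31.407%.
Via Ironvale → Quillon: 100% × 9% × 38% = 3.42%.
Direct stake: 53% = 53%.
Total: 31.407% + 3.42% + 53% = 87.827%.
Rounded: 87.83%.

87.83%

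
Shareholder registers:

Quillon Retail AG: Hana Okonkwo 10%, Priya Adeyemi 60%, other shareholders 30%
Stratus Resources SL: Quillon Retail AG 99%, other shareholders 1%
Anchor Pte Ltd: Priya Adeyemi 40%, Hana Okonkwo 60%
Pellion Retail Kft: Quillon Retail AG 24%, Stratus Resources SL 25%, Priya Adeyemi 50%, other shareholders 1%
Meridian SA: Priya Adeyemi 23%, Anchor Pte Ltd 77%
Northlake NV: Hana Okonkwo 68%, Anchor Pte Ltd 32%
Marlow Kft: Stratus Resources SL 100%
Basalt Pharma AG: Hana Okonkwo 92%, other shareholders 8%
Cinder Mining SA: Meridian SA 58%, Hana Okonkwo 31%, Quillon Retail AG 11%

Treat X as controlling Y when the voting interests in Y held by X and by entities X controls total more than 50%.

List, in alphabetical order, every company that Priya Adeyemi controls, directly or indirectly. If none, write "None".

Priya holds 60% of Quillon, so Priya controls Quillon.
Quillon holds 99% of Stratus, so Priya controls Stratus.
Quillon and Stratus and Priya together hold 24% + 25% + 50% = 99% of Pellion, so Priya controls Pellion.
Stratus holds 100% of Marlow, so Priya controls Marlow.
No other company's threshold is met.

Marlow Kft, Pellion Retail Kft, Quillon Retail AG, Stratus Resources SL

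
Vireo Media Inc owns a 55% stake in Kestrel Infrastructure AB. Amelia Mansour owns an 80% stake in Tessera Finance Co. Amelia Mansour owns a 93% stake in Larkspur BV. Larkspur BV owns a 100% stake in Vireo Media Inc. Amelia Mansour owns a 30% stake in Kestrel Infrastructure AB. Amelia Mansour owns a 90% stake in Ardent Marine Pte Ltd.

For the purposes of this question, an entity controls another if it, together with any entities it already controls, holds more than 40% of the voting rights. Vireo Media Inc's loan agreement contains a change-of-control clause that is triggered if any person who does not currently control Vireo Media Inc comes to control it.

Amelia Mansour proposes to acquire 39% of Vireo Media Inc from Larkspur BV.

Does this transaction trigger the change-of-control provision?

The purchase adds only to Amelia's holdings (Larkspur's stake shrinks), so Amelia is the only person who could newly come to control Vireo.
Amelia holds 93% of Larkspur, so Amelia controls Larkspur.
Larkspur holds 100% of Vireo, so Amelia controls Vireo.
So Amelia already controls Vireo before the transaction.
After the purchase, Amelia holds 39% of Vireo directly, and Larkspur's stake falls to 61%.
Amelia controlled Vireo already, so this is not a new person acquiring control; every other person's position is unchanged or reduced.
No new person acquires control, so the clause is not triggered.

No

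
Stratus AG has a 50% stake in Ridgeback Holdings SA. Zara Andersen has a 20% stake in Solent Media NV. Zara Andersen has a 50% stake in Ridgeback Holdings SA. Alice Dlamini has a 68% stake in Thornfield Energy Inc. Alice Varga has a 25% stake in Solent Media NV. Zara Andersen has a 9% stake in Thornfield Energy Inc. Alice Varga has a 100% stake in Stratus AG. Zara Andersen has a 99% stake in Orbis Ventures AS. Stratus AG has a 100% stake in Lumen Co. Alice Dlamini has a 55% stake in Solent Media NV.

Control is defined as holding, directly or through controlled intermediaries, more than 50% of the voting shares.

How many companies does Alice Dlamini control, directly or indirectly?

Alice Dlamini holds 68% of Thornfield, so Alice Dlamini controls Thornfield.
Alice Dlamini holds 55% of Solent, so Alice Dlamini controls Solent.
No other company's threshold is met.
Alice Dlamini controls 2 companies.

2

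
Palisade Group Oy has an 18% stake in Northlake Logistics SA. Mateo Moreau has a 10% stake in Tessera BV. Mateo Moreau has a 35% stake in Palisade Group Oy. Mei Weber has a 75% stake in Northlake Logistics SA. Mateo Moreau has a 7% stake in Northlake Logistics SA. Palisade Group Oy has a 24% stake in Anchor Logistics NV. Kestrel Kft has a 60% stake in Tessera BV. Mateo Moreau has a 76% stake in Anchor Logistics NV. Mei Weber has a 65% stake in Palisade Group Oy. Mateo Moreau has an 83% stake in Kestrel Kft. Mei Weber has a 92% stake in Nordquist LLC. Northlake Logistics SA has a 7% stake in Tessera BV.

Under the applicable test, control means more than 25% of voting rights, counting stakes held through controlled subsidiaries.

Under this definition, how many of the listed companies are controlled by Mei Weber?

Mei holds 65% of Palisade, so Mei controls Palisade.
Palisade and Mei together hold 18% + 75% = 93% of Northlake, so Mei controls Northlake.
Mei holds 92% of Nordquist, so Mei controls Nordquist.
No other company's threshold is met.
Mei controls 3 companies.

3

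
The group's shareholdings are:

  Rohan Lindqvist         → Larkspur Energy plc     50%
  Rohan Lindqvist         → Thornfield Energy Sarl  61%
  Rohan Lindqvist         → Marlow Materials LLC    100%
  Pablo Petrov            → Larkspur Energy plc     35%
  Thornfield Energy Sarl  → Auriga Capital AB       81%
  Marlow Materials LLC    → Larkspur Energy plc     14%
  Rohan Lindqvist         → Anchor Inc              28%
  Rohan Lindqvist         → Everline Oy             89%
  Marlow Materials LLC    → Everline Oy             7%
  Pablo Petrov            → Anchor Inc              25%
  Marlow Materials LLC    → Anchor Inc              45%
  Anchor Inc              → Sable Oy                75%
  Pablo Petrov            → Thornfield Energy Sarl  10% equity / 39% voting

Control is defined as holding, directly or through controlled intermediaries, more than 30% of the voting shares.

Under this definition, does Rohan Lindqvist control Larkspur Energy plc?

Yes

Rohan holds 100% of Marlow, so Rohan controls Marlow.
Rohan and Marlow together hold 50% + 14% = 64% of Larkspur, so Rohan controls Larkspur.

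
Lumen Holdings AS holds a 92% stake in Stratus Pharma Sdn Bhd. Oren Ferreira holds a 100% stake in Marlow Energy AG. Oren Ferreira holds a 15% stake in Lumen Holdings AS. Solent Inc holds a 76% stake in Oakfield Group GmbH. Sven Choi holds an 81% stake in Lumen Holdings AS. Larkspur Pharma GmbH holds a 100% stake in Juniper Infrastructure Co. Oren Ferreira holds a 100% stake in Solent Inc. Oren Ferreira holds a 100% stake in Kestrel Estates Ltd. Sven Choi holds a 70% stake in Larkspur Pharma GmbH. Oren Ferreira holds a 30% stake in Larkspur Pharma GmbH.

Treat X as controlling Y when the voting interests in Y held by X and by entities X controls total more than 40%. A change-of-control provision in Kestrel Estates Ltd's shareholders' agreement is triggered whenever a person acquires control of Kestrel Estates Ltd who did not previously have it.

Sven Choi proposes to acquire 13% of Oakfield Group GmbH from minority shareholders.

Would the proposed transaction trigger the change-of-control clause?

No

The purchase changes only Sven's holdings, so Sven is the only person who could newly come to control Kestrel.
Sven holds 81% of Lumen, so Sven controls Lumen.
Sven holds 70% of Larkspur, so Sven controls Larkspur.
Lumen holds 92% of Stratus, so Sven controls Stratus.
Larkspur holds 100% of Juniper, so Sven controls Juniper.
Neither Sven nor any entity Sven controls holds any voting interest in Kestrel.
So before the transaction, Sven does not control Kestrel.
After the purchase, Sven holds 13% of Oakfield directly.
Sven's side now holds 13% of Oakfield, not > 40%, so Sven still does not control Oakfield.
After the transaction, neither Sven nor any entity Sven controls holds a voting interest in Kestrel, so Sven still does not control it.
No new person acquires control, so the clause is not triggered.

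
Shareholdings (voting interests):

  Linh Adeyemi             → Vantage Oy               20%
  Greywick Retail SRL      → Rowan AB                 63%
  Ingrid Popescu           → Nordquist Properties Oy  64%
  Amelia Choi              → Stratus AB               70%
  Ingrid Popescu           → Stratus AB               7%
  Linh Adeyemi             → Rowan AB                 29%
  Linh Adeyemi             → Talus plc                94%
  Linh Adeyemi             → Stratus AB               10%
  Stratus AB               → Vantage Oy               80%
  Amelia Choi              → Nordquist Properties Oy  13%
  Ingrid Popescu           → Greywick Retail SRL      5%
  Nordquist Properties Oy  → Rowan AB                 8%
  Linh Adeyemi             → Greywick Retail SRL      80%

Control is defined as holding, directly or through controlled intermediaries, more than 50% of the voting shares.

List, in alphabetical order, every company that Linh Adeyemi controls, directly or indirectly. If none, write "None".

Greywick Retail SRL, Rowan AB, Talus plc

Linh holds 80% of Greywick, so Linh controls Greywick.
Linh holds 94% of Talus, so Linh controls Talus.
Greywick and Linh together hold 63% + 29% = 92% of Rowan, so Linh controls Rowan.
No other company's threshold is met.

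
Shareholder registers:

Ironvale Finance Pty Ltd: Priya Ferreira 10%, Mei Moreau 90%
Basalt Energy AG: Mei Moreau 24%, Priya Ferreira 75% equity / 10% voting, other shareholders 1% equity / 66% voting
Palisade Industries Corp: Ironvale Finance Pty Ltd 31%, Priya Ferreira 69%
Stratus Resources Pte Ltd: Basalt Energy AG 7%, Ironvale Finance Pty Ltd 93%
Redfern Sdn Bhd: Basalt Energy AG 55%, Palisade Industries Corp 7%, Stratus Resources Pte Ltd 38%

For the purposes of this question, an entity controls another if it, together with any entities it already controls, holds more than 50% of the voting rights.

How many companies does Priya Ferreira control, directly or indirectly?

Priya holds 69% of Palisade, so Priya controls Palisade.
No other company's threshold is met.
Priya controls 1 company.

1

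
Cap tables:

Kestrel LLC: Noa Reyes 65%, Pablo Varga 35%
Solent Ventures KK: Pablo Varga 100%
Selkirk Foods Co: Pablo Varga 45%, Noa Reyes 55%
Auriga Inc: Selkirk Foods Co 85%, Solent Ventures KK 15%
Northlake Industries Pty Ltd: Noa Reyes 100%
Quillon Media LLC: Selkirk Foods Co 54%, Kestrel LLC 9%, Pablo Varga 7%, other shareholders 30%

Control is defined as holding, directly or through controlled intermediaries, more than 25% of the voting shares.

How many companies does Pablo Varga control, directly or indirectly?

5

Pablo holds 35% of Kestrel, so Pablo controls Kestrel.
Pablo holds 100% of Solent, so Pablo controls Solent.
Pablo holds 45% of Selkirk, so Pablo controls Selkirk.
Selkirk and Solent together hold 85% + 15% = 100% of Auriga, so Pablo controls Auriga.
Selkirk and Kestrel and Pablo together hold 54% + 9% + 7% = 70% of Quillon, so Pablo controls Quillon.
No other company's threshold is met.
Pablo controls 5 companies.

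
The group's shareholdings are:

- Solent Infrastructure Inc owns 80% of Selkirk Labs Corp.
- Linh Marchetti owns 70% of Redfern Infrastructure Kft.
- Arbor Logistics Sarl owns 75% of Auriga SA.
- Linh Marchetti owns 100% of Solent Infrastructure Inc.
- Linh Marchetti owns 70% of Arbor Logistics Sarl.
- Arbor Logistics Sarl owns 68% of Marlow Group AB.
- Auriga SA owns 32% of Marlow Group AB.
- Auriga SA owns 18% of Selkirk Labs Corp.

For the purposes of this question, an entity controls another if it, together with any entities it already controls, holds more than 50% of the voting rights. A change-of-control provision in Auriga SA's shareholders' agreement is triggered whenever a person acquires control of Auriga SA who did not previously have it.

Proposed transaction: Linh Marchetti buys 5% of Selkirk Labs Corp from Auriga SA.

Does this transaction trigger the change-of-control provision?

No

The purchase adds only to Linh's holdings (Auriga's stake shrinks), so Linh is the only person who could newly come to control Auriga.
Linh holds 70% of Arbor, so Linh controls Arbor.
Arbor holds 75% of Auriga, so Linh controls Auriga.
So Linh already controls Auriga before the transaction.
After the purchase, Linh holds 5% of Selkirk directly, and Auriga's stake falls to 13%.
Linh controlled Auriga already, so this is not a new person acquiring control; every other person's position is unchanged or reduced.
No new person acquires control, so the clause is not triggered.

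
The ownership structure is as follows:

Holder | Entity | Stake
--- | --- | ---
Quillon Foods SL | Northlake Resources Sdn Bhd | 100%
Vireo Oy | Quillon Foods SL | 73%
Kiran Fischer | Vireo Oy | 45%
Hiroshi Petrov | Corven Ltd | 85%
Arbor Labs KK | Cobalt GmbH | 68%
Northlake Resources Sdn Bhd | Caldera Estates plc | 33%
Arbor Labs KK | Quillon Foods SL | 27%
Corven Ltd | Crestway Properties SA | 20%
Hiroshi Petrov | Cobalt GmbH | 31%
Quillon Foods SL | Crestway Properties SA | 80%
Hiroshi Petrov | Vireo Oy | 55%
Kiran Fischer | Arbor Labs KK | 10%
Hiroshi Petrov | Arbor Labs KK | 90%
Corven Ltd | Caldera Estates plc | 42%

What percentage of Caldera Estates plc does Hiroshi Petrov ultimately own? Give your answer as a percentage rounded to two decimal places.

Hiroshi reaches Caldera along 3 paths.
Via Arbor → Quillon → Northlake: 90% × 27% × 100% × 33% = 8.019%.
Via Vireo → Quillon → Northlake: 55% × 73% × 100% × 33% = 13.2495%.
Via Corven: 85% × 42% = 35.7%.
Total: 8.019% + 13.2495% + 35.7% = 56.9685%.
Rounded: 56.97%.

56.97%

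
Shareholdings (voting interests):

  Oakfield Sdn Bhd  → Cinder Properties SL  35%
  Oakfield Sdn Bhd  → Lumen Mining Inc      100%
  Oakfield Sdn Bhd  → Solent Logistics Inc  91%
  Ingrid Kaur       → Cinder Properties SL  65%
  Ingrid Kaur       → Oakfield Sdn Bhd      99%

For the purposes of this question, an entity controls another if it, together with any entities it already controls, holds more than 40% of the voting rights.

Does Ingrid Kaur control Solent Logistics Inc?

Yes

Ingrid holds 99% of Oakfield, so Ingrid controls Oakfield.
Oakfield holds 91% of Solent, so Ingrid controls Solent.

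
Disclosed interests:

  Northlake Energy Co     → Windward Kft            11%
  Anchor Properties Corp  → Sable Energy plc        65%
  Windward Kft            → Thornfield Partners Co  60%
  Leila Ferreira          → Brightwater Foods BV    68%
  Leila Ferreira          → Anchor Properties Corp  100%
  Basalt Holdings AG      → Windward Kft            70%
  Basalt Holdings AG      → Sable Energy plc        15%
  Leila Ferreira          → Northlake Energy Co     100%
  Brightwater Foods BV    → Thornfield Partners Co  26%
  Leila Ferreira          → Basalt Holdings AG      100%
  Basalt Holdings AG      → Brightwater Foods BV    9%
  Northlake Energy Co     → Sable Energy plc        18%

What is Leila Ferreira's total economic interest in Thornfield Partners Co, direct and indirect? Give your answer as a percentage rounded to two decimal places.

Leila reaches Thornfield along 4 paths.
Via Basalt → Windward: 100% × 70% × 60% = 42%.
Via Northlake → Windward: 100% × 11% × 60% = 6.6%.
Via Basalt → Brightwater: 100% × 9% × 26% = 2.34%.
Via Brightwater: 68% × 26% = 17.68%.
Total: 42% + 6.6% + 2.34% + 17.68% = 68.62%.

68.62%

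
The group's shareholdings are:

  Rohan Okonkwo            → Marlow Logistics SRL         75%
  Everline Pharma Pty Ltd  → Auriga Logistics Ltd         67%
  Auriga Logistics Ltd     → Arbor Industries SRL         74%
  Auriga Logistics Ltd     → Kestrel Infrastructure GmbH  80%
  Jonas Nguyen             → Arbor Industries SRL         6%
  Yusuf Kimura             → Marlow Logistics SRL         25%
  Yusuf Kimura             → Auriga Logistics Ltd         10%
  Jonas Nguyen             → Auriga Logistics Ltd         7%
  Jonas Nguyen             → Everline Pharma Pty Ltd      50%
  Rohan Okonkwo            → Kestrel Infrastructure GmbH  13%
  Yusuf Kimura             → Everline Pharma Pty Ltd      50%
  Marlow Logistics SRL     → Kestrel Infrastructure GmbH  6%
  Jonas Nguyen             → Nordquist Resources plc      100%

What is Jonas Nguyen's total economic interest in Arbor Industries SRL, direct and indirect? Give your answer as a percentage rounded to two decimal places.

Jonas reaches Arbor along 3 paths.
Via Auriga: 7% × 74% = 5.18%.
Via Everline → Auriga: 50% × 67% × 74% = 24.79%.
Direct stake: 6% = 6%.
Total: 5.18% + 24.79% + 6% = 35.97%.

35.97%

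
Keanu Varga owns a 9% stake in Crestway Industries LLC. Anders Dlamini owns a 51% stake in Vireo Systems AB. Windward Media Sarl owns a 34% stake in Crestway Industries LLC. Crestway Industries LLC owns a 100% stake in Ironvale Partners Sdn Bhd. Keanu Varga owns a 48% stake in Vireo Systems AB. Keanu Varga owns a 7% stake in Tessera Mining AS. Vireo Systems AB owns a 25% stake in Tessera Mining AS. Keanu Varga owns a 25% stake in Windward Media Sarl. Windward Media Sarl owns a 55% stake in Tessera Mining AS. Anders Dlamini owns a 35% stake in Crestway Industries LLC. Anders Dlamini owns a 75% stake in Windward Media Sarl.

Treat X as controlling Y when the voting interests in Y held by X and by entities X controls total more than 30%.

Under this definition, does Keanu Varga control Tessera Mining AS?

Yes

Keanu holds 48% of Vireo, so Keanu controls Vireo.
Vireo and Keanu together hold 25% + 7% = 32% of Tessera, so Keanu controls Tessera.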